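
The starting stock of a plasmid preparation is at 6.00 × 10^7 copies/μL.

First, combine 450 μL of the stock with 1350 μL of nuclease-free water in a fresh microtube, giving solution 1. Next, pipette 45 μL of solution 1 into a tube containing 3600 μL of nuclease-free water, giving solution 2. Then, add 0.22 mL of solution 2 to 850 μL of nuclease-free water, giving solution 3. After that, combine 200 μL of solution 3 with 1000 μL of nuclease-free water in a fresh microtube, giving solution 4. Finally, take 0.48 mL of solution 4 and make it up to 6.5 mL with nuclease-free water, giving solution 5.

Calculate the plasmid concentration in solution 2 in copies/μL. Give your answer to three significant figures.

Step 1: 450 μL + 1350 μL = 1800 μL total → factor 1800/450 = 4
Step 2: 45 μL + 3600 μL = 3645 μL total → factor 3645/45 = 81
Dilution factor through solution 2 = 4 × 81 = 324
[solution 2] = 6.00 × 10^7 copies/μL / 324 = 1.85 × 10^5 copies/μL

1.85 × 10^5 copies/μL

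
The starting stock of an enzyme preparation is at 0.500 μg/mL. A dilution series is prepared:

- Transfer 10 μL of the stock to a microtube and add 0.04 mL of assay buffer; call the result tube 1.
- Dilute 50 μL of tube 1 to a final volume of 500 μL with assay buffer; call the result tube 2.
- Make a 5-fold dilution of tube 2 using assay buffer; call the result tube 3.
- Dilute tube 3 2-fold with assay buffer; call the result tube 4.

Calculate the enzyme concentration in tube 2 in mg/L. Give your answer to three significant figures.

Step 1: 10 μL + 0.04 mL = 50 μL total → factor 50/10 = 5
Step 2: 50 μL brought to 500 μL → factor 500/50 = 10
Dilution factor through tube 2 = 5 × 10 = 50
[tube 2] = 0.500 μg/mL / 50 = 0.01000 μg/mL = 0.0100 mg/L

0.0100 mg/L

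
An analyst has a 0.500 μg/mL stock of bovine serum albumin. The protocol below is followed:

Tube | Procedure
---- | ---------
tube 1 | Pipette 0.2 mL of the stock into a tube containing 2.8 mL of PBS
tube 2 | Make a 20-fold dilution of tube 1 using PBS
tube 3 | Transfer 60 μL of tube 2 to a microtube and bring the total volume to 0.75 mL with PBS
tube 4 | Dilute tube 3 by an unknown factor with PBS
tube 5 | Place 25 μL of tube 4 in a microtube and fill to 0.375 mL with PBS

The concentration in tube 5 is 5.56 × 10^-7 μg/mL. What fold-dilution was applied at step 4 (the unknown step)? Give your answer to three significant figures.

16.0-fold

Step 1: 0.2 mL + 2.8 mL = 3 mL total → factor 3/0.2 = 15
Step 2: 20-fold → factor 20
Step 3: 60 μL brought to 0.75 mL → factor 750/60 = 12.5
Step 4: unknown factor x
Step 5: 25 μL brought to 0.375 mL → factor 375/25 = 15
Product of known-step factors = 56250
Overall factor = 0.500 μg/mL / (5.56 × 10^-7 μg/mL) = 8.9928 × 10^5
x = 8.9928 × 10^5 / 56250 = 16.0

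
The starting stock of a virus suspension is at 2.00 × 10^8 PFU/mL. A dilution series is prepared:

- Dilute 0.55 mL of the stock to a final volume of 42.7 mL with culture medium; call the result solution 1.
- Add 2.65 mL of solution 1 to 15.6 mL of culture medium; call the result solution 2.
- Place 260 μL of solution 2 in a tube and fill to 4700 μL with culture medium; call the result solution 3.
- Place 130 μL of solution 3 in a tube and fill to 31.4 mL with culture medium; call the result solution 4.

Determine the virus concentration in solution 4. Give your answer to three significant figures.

Step 1: 0.55 mL brought to 42.7 mL → factor 42.7/0.55 = 77.636
Step 2: 2.65 mL + 15.6 mL = 18.25 mL total → factor 18.25/2.65 = 6.8868
Step 3: 260 μL brought to 4700 μL → factor 4700/260 = 18.077
Step 4: 130 μL brought to 31.4 mL → factor 31400/130 = 241.54
Overall dilution factor = 77.636 × 6.8868 × 18.077 × 241.54 = 2.3345 × 10^6
Final = 2.00 × 10^8 PFU/mL / 2.3345 × 10^6 = 85.7 PFU/mL

85.7 PFU/mL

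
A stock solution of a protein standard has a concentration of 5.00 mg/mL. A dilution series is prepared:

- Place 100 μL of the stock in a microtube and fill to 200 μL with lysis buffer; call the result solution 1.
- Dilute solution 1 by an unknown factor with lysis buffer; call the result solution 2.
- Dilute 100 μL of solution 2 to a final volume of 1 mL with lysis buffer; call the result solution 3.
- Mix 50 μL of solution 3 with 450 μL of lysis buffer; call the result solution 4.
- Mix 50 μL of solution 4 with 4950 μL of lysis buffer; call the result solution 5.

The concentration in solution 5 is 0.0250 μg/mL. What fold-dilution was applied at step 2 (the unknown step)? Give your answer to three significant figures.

Step 1: 100 μL brought to 200 μL → factor 200/100 = 2
Step 2: unknown factor x
Step 3: 100 μL brought to 1 mL → factor 1000/100 = 10
Step 4: 50 μL + 450 μL = 500 μL total → factor 500/50 = 10
Step 5: 50 μL + 4950 μL = 5000 μL total → factor 5000/50 = 100
Product of known-step factors = 20000
Overall factor = 5.00 mg/mL / (0.0250 μg/mL) = 2 × 10^5
x = 2 × 10^5 / 20000 = 10.0

10.0-fold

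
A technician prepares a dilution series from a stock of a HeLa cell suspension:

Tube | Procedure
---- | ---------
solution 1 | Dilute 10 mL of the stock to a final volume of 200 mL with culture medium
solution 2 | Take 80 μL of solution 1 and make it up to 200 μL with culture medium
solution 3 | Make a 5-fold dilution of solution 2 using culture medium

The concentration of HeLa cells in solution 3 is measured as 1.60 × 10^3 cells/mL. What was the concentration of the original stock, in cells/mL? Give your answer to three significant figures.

Step 1: 10 mL brought to 200 mL → factor 200/10 = 20
Step 2: 80 μL brought to 200 μL → factor 200/80 = 2.5
Step 3: 5-fold → factor 5
Overall dilution factor = 20 × 2.5 × 5 = 250
Stock = 1.60 × 10^3 cells/mL × 250 = 4.00 × 10^5 cells/mL

4.00 × 10^5 cells/mL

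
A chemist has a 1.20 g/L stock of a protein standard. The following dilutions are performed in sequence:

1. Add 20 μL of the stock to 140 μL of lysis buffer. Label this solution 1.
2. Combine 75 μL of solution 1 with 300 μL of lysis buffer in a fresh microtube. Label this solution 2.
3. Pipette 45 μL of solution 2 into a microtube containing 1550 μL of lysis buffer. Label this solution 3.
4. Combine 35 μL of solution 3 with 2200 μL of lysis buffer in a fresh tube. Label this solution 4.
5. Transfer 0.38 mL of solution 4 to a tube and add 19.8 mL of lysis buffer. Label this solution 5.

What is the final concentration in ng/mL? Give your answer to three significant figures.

Step 1: 20 μL + 140 μL = 160 μL total → factor 160/20 = 8
Step 2: 75 μL + 300 μL = 375 μL total → factor 375/75 = 5
Step 3: 45 μL + 1550 μL = 1595 μL total → factor 1595/45 = 35.444
Step 4: 35 μL + 2200 μL = 2235 μL total → factor 2235/35 = 63.857
Step 5: 0.38 mL + 19.8 mL = 20.18 mL total → factor 20.18/0.38 = 53.105
Overall dilution factor = 8 × 5 × 35.444 × 63.857 × 53.105 = 4.8079 × 10^6
Final = 1.20 g/L / 4.8079 × 10^6 = 2.496 × 10^-7 g/L = 0.250 ng/mL

0.250 ng/mL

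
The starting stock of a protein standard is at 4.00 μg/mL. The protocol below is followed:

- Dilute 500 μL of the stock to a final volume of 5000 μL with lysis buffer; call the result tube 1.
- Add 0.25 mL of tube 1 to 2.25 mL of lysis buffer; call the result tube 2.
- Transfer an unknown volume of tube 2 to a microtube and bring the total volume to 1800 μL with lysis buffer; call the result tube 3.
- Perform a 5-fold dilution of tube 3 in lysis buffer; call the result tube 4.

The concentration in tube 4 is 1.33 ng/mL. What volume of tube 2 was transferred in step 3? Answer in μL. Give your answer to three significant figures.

Step 1: 500 μL brought to 5000 μL → factor 5000/500 = 10
Step 2: 0.25 mL + 2.25 mL = 2.5 mL total → factor 2.5/0.25 = 10
Step 3: v brought to 1800 μL → factor = 1800 μL/v
Step 4: 5-fold → factor 5
Product of known-step factors = 500
Overall factor = 4.00 μg/mL / (1.33 ng/mL) = 3007.5
Step-3 factor = 3007.5 / 500 = 6.015
v = 1800 μL / 6.015 = 299 μL

299 μL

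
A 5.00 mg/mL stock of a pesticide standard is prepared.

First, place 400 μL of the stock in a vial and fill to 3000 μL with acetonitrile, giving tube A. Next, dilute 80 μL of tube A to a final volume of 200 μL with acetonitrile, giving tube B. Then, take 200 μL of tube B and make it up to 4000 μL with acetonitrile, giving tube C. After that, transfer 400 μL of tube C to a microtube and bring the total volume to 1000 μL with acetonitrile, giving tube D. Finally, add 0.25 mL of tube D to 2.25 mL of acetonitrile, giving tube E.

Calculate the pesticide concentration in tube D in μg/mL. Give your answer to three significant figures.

Step 1: 400 μL brought to 3000 μL → factor 3000/400 = 7.5
Step 2: 80 μL brought to 200 μL → factor 200/80 = 2.5
Step 3: 200 μL brought to 4000 μL → factor 4000/200 = 20
Step 4: 400 μL brought to 1000 μL → factor 1000/400 = 2.5
Dilution factor through tube D = 7.5 × 2.5 × 20 × 2.5 = 937.5
[tube D] = 5.00 mg/mL / 937.5 = 0.005333 mg/mL = 5.33 μg/mL

5.33 μg/mL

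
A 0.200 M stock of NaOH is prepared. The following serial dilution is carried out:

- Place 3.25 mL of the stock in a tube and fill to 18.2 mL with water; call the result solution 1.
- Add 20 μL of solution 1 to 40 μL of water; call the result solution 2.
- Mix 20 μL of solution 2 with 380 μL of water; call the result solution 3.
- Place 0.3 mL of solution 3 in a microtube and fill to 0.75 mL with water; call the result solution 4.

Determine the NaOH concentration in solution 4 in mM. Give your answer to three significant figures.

0.238 mM

Step 1: 3.25 mL brought to 18.2 mL → factor 18.2/3.25 = 5.6
Step 2: 20 μL + 40 μL = 60 μL total → factor 60/20 = 3
Step 3: 20 μL + 380 μL = 400 μL total → factor 400/20 = 20
Step 4: 0.3 mL brought to 0.75 mL → factor 0.75/0.3 = 2.5
Overall dilution factor = 5.6 × 3 × 20 × 2.5 = 840
Final = 0.200 M / 840 = 0.0002381 M = 0.238 mM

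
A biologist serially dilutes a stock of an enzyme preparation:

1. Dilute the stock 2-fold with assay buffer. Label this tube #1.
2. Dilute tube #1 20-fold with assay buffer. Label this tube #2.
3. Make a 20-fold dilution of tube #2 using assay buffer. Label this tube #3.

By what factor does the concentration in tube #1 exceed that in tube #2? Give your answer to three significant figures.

20.0

Step 1: 2-fold → factor 2
Step 2: 20-fold → factor 20
Dilution factor to tube #1 = 2; to tube #2 = 40
[tube #1]/[tube #2] = (factor to tube #2)/(factor to tube #1) = 40/2 = 20.0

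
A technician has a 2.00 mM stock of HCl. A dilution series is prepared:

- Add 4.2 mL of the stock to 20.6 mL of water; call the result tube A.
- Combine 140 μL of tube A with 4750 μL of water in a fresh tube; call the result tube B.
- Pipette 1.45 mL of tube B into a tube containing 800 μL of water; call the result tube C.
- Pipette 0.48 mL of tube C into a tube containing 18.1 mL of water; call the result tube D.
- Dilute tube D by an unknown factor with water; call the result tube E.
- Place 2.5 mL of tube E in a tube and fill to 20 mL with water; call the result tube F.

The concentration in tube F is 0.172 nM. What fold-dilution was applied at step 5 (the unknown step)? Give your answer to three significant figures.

117-fold

Step 1: 4.2 mL + 20.6 mL = 24.8 mL total → factor 24.8/4.2 = 5.9048
Step 2: 140 μL + 4750 μL = 4890 μL total → factor 4890/140 = 34.929
Step 3: 1.45 mL + 800 μL = 2.25 mL total → factor 2.25/1.45 = 1.5517
Step 4: 0.48 mL + 18.1 mL = 18.58 mL total → factor 18.58/0.48 = 38.708
Step 5: unknown factor x
Step 6: 2.5 mL brought to 20 mL → factor 20/2.5 = 8
Product of known-step factors = 99104
Overall factor = 2.00 mM / (0.172 nM) = 1.1628 × 10^7
x = 1.1628 × 10^7 / 99104 = 117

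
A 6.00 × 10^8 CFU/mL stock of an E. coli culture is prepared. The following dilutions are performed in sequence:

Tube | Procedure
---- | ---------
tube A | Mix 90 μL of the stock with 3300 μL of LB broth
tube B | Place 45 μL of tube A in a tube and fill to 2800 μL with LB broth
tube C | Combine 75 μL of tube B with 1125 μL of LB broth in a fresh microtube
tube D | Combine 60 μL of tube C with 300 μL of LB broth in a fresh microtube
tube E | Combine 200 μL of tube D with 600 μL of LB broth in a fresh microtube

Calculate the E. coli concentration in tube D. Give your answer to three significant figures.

2.67 × 10^3 CFU/mL

Step 1: 90 μL + 3300 μL = 3390 μL total → factor 3390/90 = 37.667
Step 2: 45 μL brought to 2800 μL → factor 2800/45 = 62.222
Step 3: 75 μL + 1125 μL = 1200 μL total → factor 1200/75 = 16
Step 4: 60 μL + 300 μL = 360 μL total → factor 360/60 = 6
Dilution factor through tube D = 37.667 × 62.222 × 16 × 6 = 2.25 × 10^5
[tube D] = 6.00 × 10^8 CFU/mL / 2.25 × 10^5 = 2.67 × 10^3 CFU/mL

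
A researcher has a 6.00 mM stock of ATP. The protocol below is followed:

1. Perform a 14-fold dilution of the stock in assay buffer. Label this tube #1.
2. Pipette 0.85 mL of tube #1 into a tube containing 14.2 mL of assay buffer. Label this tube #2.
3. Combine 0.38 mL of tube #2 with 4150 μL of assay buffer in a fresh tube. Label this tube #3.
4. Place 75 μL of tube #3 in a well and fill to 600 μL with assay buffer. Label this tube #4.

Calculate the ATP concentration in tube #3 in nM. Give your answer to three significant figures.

2.03 × 10^3 nM

Step 1: 14-fold → factor 14
Step 2: 0.85 mL + 14.2 mL = 15.05 mL total → factor 15.05/0.85 = 17.706
Step 3: 0.38 mL + 4150 μL = 4.53 mL total → factor 4.53/0.38 = 11.921
Dilution factor through tube #3 = 14 × 17.706 × 11.921 = 2955
[tube #3] = 6.00 mM / 2955 = 0.002030 mM = 2.03 × 10^3 nM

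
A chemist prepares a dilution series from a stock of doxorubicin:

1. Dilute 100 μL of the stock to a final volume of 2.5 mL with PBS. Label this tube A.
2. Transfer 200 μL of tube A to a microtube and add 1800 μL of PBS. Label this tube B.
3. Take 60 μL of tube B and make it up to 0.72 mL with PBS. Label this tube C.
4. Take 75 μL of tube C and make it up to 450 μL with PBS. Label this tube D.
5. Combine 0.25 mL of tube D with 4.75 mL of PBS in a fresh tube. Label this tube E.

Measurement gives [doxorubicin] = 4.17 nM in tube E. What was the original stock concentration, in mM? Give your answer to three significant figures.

Step 1: 100 μL brought to 2.5 mL → factor 2500/100 = 25
Step 2: 200 μL + 1800 μL = 2000 μL total → factor 2000/200 = 10
Step 3: 60 μL brought to 0.72 mL → factor 720/60 = 12
Step 4: 75 μL brought to 450 μL → factor 450/75 = 6
Step 5: 0.25 mL + 4.75 mL = 5 mL total → factor 5/0.25 = 20
Overall dilution factor = 25 × 10 × 12 × 6 × 20 = 3.6 × 10^5
Stock = 4.17 nM × 3.6 × 10^5 = 1.501 × 10^6 nM = 1.50 mM

1.50 mM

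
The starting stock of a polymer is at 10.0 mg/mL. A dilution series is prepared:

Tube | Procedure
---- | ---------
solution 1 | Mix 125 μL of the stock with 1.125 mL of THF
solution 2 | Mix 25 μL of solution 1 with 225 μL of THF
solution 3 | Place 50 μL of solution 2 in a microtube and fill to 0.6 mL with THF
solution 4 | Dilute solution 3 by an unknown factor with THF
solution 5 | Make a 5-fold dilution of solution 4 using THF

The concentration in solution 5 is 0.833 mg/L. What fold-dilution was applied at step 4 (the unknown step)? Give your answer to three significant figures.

2.00-fold

Step 1: 125 μL + 1.125 mL = 1250 μL total → factor 1250/125 = 10
Step 2: 25 μL + 225 μL = 250 μL total → factor 250/25 = 10
Step 3: 50 μL brought to 0.6 mL → factor 600/50 = 12
Step 4: unknown factor x
Step 5: 5-fold → factor 5
Product of known-step factors = 6000
Overall factor = 10.0 mg/mL / (0.833 mg/L) = 12005
x = 12005 / 6000 = 2.00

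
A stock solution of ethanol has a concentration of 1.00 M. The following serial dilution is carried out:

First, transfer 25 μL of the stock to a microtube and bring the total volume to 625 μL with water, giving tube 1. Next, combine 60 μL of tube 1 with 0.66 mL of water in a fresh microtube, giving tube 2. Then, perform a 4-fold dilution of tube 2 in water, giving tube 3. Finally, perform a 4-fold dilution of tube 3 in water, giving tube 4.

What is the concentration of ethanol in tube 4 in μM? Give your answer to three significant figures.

208 μM

Step 1: 25 μL brought to 625 μL → factor 625/25 = 25
Step 2: 60 μL + 0.66 mL = 720 μL total → factor 720/60 = 12
Step 3: 4-fold → factor 4
Step 4: 4-fold → factor 4
Overall dilution factor = 25 × 12 × 4 × 4 = 4800
Final = 1.00 M / 4800 = 0.0002083 M = 208 μM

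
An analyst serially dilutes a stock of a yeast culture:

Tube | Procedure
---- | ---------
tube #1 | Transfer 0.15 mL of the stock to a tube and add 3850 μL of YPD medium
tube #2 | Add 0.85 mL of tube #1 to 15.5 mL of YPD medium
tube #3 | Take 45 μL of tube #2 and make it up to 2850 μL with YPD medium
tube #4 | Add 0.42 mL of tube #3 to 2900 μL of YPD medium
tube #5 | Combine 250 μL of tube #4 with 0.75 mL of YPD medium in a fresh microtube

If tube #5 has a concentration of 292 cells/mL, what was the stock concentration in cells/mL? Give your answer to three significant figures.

Step 1: 0.15 mL + 3850 μL = 4 mL total → factor 4/0.15 = 26.667
Step 2: 0.85 mL + 15.5 mL = 16.35 mL total → factor 16.35/0.85 = 19.235
Step 3: 45 μL brought to 2850 μL → factor 2850/45 = 63.333
Step 4: 0.42 mL + 2900 μL = 3.32 mL total → factor 3.32/0.42 = 7.9048
Step 5: 250 μL + 0.75 mL = 1000 μL total → factor 1000/250 = 4
Overall dilution factor = 26.667 × 19.235 × 63.333 × 7.9048 × 4 = 1.0272 × 10^6
Stock = 292 cells/mL × 1.0272 × 10^6 = 3.00 × 10^8 cells/mL

3.00 × 10^8 cells/mL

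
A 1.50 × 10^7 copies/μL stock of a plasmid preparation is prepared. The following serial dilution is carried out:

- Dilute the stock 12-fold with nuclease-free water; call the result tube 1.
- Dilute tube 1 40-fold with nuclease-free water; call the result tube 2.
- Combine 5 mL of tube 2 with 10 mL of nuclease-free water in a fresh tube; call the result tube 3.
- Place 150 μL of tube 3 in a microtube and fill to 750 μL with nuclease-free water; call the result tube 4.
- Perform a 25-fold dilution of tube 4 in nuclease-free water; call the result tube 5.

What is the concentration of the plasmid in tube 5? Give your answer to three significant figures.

Step 1: 12-fold → factor 12
Step 2: 40-fold → factor 40
Step 3: 5 mL + 10 mL = 15 mL total → factor 15/5 = 3
Step 4: 150 μL brought to 750 μL → factor 750/150 = 5
Step 5: 25-fold → factor 25
Overall dilution factor = 12 × 40 × 3 × 5 × 25 = 1.8 × 10^5
Final = 1.50 × 10^7 copies/μL / 1.8 × 10^5 = 83.3 copies/μL

83.3 copies/μL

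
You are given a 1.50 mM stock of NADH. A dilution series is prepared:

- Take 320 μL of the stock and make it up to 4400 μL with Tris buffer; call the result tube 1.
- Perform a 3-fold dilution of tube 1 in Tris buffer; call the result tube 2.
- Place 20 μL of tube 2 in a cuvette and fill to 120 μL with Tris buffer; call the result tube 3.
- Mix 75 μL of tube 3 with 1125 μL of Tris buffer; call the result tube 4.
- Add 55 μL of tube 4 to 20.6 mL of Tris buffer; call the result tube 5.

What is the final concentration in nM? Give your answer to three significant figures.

1.01 nM

Step 1: 320 μL brought to 4400 μL → factor 4400/320 = 13.75
Step 2: 3-fold → factor 3
Step 3: 20 μL brought to 120 μL → factor 120/20 = 6
Step 4: 75 μL + 1125 μL = 1200 μL total → factor 1200/75 = 16
Step 5: 55 μL + 20.6 mL = 20655 μL total → factor 20655/55 = 375.55
Overall dilution factor = 13.75 × 3 × 6 × 16 × 375.55 = 1.4872 × 10^6
Final = 1.50 mM / 1.4872 × 10^6 = 1.009 × 10^-6 mM = 1.01 nM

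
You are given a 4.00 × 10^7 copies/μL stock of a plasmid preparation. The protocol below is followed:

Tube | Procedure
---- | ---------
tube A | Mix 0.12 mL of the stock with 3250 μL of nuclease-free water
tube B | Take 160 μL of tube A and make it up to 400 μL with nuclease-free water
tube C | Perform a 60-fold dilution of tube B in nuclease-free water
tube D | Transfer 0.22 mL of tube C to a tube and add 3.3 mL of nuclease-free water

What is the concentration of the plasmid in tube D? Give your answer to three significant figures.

593 copies/μL

Step 1: 0.12 mL + 3250 μL = 3.37 mL total → factor 3.37/0.12 = 28.083
Step 2: 160 μL brought to 400 μL → factor 400/160 = 2.5
Step 3: 60-fold → factor 60
Step 4: 0.22 mL + 3.3 mL = 3.52 mL total → factor 3.52/0.22 = 16
Overall dilution factor = 28.083 × 2.5 × 60 × 16 = 67400
Final = 4.00 × 10^7 copies/μL / 67400 = 593 copies/μL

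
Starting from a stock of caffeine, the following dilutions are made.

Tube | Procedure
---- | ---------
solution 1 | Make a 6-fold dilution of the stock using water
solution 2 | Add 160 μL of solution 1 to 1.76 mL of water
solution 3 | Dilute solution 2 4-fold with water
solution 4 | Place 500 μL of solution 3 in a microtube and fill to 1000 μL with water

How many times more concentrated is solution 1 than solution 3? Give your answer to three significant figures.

Step 1: 6-fold → factor 6
Step 2: 160 μL + 1.76 mL = 1920 μL total → factor 1920/160 = 12
Step 3: 4-fold → factor 4
Dilution factor to solution 1 = 6; to solution 3 = 288
[solution 1]/[solution 3] = (factor to solution 3)/(factor to solution 1) = 288/6 = 48.0

48.0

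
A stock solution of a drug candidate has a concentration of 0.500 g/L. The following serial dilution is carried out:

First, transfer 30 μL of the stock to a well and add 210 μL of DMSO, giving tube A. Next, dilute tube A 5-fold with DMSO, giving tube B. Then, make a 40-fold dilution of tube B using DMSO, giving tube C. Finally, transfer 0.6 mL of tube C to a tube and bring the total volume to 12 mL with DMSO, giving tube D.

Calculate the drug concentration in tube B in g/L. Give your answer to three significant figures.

Step 1: 30 μL + 210 μL = 240 μL total → factor 240/30 = 8
Step 2: 5-fold → factor 5
Dilution factor through tube B = 8 × 5 = 40
[tube B] = 0.500 g/L / 40 = 0.0125 g/L

0.0125 g/L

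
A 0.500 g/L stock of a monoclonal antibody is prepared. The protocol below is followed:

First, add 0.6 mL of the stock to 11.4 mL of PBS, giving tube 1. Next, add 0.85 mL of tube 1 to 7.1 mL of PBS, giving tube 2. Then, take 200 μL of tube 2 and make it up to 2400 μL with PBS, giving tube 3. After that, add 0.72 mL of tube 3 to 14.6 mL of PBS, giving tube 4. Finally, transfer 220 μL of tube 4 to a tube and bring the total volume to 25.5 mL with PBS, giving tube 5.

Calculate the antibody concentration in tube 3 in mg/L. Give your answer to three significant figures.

0.223 mg/L

Step 1: 0.6 mL + 11.4 mL = 12 mL total → factor 12/0.6 = 20
Step 2: 0.85 mL + 7.1 mL = 7.95 mL total → factor 7.95/0.85 = 9.3529
Step 3: 200 μL brought to 2400 μL → factor 2400/200 = 12
Dilution factor through tube 3 = 20 × 9.3529 × 12 = 2244.7
[tube 3] = 0.500 g/L / 2244.7 = 0.0002227 g/L = 0.223 mg/L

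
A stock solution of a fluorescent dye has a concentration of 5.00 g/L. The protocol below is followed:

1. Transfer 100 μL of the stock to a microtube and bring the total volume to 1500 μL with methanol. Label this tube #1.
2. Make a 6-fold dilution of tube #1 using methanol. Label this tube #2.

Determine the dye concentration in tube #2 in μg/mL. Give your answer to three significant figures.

Step 1: 100 μL brought to 1500 μL → factor 1500/100 = 15
Step 2: 6-fold → factor 6
Overall dilution factor = 15 × 6 = 90
Final = 5.00 g/L / 90 = 0.05556 g/L = 55.6 μg/mL

55.6 μg/mL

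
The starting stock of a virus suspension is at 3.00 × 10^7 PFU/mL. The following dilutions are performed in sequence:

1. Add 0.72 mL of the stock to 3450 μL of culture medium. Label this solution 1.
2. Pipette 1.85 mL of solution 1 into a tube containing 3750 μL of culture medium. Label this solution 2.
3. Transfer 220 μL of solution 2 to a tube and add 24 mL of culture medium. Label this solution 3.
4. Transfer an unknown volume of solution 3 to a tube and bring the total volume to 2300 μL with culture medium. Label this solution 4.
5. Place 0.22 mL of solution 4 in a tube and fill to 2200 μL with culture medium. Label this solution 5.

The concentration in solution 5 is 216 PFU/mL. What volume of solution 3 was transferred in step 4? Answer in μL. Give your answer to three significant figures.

Step 1: 0.72 mL + 3450 μL = 4.17 mL total → factor 4.17/0.72 = 5.7917
Step 2: 1.85 mL + 3750 μL = 5.6 mL total → factor 5.6/1.85 = 3.027
Step 3: 220 μL + 24 mL = 24220 μL total → factor 24220/220 = 110.09
Step 4: v brought to 2300 μL → factor = 2300 μL/v
Step 5: 0.22 mL brought to 2200 μL → factor 2.2/0.22 = 10
Product of known-step factors = 19301
Overall factor = 3.00 × 10^7 PFU/mL / (216 PFU/mL) = 1.3889 × 10^5
Step-4 factor = 1.3889 × 10^5 / 19301 = 7.1961
v = 2300 μL / 7.1961 = 320 μL

320 μL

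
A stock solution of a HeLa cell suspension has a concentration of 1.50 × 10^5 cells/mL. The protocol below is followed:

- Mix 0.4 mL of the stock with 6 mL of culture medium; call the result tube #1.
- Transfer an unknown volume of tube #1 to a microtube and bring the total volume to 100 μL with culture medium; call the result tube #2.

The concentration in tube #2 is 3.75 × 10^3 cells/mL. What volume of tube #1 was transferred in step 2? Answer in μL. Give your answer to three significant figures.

Step 1: 0.4 mL + 6 mL = 6.4 mL total → factor 6.4/0.4 = 16
Step 2: v brought to 100 μL → factor = 100 μL/v
Product of known-step factors = 16
Overall factor = 1.50 × 10^5 cells/mL / (3.75 × 10^3 cells/mL) = 40
Step-2 factor = 40 / 16 = 2.5
v = 100 μL / 2.5 = 40.0 μL

40.0 μL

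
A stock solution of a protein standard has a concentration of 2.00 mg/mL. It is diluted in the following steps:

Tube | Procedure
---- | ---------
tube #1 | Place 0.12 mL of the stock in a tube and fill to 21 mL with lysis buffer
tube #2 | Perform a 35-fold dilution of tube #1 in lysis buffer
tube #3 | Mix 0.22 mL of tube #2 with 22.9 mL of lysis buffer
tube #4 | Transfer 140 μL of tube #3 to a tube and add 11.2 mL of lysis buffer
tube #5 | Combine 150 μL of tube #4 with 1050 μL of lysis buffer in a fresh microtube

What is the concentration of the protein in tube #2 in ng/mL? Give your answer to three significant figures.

Step 1: 0.12 mL brought to 21 mL → factor 21/0.12 = 175
Step 2: 35-fold → factor 35
Dilution factor through tube #2 = 175 × 35 = 6125
[tube #2] = 2.00 mg/mL / 6125 = 0.0003265 mg/mL = 327 ng/mL

327 ng/mL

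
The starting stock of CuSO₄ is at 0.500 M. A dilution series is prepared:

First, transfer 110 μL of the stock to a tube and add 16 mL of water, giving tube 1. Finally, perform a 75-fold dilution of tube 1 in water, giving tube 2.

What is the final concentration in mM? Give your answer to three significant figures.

Step 1: 110 μL + 16 mL = 16110 μL total → factor 16110/110 = 146.45
Step 2: 75-fold → factor 75
Overall dilution factor = 146.45 × 75 = 10984
Final = 0.500 M / 10984 = 4.552 × 10^-5 M = 0.0455 mM

0.0455 mM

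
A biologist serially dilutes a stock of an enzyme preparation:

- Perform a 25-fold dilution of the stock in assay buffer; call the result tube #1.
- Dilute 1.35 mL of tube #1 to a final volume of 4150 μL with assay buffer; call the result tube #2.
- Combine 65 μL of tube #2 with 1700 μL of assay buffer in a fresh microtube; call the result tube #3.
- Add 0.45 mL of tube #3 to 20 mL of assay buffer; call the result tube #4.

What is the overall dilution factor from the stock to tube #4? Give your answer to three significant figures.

9.48 × 10^4

Step 1: 25-fold → factor 25
Step 2: 1.35 mL brought to 4150 μL → factor 4.15/1.35 = 3.0741
Step 3: 65 μL + 1700 μL = 1765 μL total → factor 1765/65 = 27.154
Step 4: 0.45 mL + 20 mL = 20.45 mL total → factor 20.45/0.45 = 45.444
Overall dilution factor = 25 × 3.0741 × 27.154 × 45.444 = 94835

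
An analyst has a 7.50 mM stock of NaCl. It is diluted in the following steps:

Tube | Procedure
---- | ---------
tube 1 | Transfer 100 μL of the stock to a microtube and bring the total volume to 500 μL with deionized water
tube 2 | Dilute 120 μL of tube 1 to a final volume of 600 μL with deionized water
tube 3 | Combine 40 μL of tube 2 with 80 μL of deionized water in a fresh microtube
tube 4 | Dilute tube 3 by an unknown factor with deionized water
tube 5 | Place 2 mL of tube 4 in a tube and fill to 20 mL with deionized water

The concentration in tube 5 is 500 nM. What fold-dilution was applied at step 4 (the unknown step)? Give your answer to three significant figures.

20.0-fold

Step 1: 100 μL brought to 500 μL → factor 500/100 = 5
Step 2: 120 μL brought to 600 μL → factor 600/120 = 5
Step 3: 40 μL + 80 μL = 120 μL total → factor 120/40 = 3
Step 4: unknown factor x
Step 5: 2 mL brought to 20 mL → factor 20/2 = 10
Product of known-step factors = 750
Overall factor = 7.50 mM / (500 nM) = 15000
x = 15000 / 750 = 20.0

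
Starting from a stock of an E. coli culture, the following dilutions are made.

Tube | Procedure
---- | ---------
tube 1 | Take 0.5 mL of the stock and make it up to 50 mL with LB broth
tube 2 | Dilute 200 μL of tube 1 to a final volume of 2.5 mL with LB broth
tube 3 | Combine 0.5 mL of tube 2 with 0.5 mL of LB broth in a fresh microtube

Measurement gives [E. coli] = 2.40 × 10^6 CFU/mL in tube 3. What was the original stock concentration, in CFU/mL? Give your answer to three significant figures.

Step 1: 0.5 mL brought to 50 mL → factor 50/0.5 = 100
Step 2: 200 μL brought to 2.5 mL → factor 2500/200 = 12.5
Step 3: 0.5 mL + 0.5 mL = 1 mL total → factor 1/0.5 = 2
Overall dilution factor = 100 × 12.5 × 2 = 2500
Stock = 2.40 × 10^6 CFU/mL × 2500 = 6.00 × 10^9 CFU/mL

6.00 × 10^9 CFU/mL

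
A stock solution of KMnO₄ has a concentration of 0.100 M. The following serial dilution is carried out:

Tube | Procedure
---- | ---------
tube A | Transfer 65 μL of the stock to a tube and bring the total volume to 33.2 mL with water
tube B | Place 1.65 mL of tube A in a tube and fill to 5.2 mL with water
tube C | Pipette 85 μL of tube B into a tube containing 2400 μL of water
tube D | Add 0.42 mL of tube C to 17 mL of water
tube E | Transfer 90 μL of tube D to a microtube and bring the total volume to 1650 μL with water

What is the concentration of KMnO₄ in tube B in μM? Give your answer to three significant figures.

Step 1: 65 μL brought to 33.2 mL → factor 33200/65 = 510.77
Step 2: 1.65 mL brought to 5.2 mL → factor 5.2/1.65 = 3.1515
Dilution factor through tube B = 510.77 × 3.1515 = 1609.7
[tube B] = 0.100 M / 1609.7 = 6.212 × 10^-5 M = 62.1 μM

62.1 μM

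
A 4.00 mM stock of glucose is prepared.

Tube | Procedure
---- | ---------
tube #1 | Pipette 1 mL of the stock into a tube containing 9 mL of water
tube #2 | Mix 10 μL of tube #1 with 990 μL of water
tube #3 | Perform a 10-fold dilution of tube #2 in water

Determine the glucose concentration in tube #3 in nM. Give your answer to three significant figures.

Step 1: 1 mL + 9 mL = 10 mL total → factor 10/1 = 10
Step 2: 10 μL + 990 μL = 1000 μL total → factor 1000/10 = 100
Step 3: 10-fold → factor 10
Overall dilution factor = 10 × 100 × 10 = 10000
Final = 4.00 mM / 10000 = 0.0004000 mM = 400 nM

400 nM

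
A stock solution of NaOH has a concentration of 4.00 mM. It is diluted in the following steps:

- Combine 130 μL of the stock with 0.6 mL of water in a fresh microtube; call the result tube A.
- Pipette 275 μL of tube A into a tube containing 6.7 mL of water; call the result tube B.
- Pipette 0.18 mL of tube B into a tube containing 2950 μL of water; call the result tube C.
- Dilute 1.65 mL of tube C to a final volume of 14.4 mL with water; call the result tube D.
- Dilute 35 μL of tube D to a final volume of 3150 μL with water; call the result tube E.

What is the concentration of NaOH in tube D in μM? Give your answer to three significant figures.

0.185 μM

Step 1: 130 μL + 0.6 mL = 730 μL total → factor 730/130 = 5.6154
Step 2: 275 μL + 6.7 mL = 6975 μL total → factor 6975/275 = 25.364
Step 3: 0.18 mL + 2950 μL = 3.13 mL total → factor 3.13/0.18 = 17.389
Step 4: 1.65 mL brought to 14.4 mL → factor 14.4/1.65 = 8.7273
Dilution factor through tube D = 5.6154 × 25.364 × 17.389 × 8.7273 = 21614
[tube D] = 4.00 mM / 21614 = 0.0001851 mM = 0.185 μM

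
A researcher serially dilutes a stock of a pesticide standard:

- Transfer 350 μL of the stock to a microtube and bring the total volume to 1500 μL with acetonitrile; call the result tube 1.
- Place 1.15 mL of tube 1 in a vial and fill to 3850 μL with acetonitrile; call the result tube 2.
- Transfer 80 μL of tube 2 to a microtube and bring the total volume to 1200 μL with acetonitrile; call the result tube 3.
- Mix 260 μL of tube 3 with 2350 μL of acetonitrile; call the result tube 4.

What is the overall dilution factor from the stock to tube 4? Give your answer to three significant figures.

2.16 × 10^3

Step 1: 350 μL brought to 1500 μL → factor 1500/350 = 4.2857
Step 2: 1.15 mL brought to 3850 μL → factor 3.85/1.15 = 3.3478
Step 3: 80 μL brought to 1200 μL → factor 1200/80 = 15
Step 4: 260 μL + 2350 μL = 2610 μL total → factor 2610/260 = 10.038
Overall dilution factor = 4.2857 × 3.3478 × 15 × 10.038 = 2160.5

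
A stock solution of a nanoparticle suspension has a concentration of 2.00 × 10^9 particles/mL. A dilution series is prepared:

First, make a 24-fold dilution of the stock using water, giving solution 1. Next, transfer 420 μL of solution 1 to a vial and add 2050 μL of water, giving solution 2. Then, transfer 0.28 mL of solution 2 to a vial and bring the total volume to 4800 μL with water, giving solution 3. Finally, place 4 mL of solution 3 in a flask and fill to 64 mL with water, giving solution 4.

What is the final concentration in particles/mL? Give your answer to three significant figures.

Step 1: 24-fold → factor 24
Step 2: 420 μL + 2050 μL = 2470 μL total → factor 2470/420 = 5.881
Step 3: 0.28 mL brought to 4800 μL → factor 4.8/0.28 = 17.143
Step 4: 4 mL brought to 64 mL → factor 64/4 = 16
Overall dilution factor = 24 × 5.881 × 17.143 × 16 = 38713
Final = 2.00 × 10^9 particles/mL / 38713 = 5.17 × 10^4 particles/mL

5.17 × 10^4 particles/mL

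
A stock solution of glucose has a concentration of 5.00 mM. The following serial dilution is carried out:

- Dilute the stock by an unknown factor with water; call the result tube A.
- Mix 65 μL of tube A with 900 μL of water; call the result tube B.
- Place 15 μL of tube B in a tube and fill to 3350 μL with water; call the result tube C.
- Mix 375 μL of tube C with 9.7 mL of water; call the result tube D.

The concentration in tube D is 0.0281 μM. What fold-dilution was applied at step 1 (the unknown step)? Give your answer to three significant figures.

Step 1: unknown factor x
Step 2: 65 μL + 900 μL = 965 μL total → factor 965/65 = 14.846
Step 3: 15 μL brought to 3350 μL → factor 3350/15 = 223.33
Step 4: 375 μL + 9.7 mL = 10075 μL total → factor 10075/375 = 26.867
Product of known-step factors = 89080
Overall factor = 5.00 mM / (0.0281 μM) = 1.7794 × 10^5
x = 1.7794 × 10^5 / 89080 = 2.00

2.00-fold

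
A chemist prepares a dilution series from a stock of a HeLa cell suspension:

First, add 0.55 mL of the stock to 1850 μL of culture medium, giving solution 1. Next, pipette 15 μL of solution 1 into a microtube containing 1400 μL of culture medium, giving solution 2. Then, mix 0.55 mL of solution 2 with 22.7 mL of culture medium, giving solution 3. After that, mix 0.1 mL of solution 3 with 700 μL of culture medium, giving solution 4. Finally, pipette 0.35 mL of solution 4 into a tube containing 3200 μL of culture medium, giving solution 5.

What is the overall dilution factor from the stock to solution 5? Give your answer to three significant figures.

Step 1: 0.55 mL + 1850 μL = 2.4 mL total → factor 2.4/0.55 = 4.3636
Step 2: 15 μL + 1400 μL = 1415 μL total → factor 1415/15 = 94.333
Step 3: 0.55 mL + 22.7 mL = 23.25 mL total → factor 23.25/0.55 = 42.273
Step 4: 0.1 mL + 700 μL = 0.8 mL total → factor 0.8/0.1 = 8
Step 5: 0.35 mL + 3200 μL = 3.55 mL total → factor 3.55/0.35 = 10.143
Overall dilution factor = 4.3636 × 94.333 × 42.273 × 8 × 10.143 = 1.412 × 10^6

1.41 × 10^6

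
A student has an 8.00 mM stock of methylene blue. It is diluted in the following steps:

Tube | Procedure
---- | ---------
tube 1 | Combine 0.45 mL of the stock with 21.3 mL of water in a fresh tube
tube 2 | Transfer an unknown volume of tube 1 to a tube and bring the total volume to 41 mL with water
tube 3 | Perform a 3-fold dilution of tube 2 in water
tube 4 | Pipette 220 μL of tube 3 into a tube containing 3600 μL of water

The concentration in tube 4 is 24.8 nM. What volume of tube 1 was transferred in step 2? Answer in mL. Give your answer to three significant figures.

Step 1: 0.45 mL + 21.3 mL = 21.75 mL total → factor 21.75/0.45 = 48.333
Step 2: v brought to 41 mL → factor = 41 mL/v
Step 3: 3-fold → factor 3
Step 4: 220 μL + 3600 μL = 3820 μL total → factor 3820/220 = 17.364
Product of known-step factors = 2517.7
Overall factor = 8.00 mM / (24.8 nM) = 3.2258 × 10^5
Step-2 factor = 3.2258 × 10^5 / 2517.7 = 128.12
v = 41 mL / 128.12 = 0.320 mL

0.320 mL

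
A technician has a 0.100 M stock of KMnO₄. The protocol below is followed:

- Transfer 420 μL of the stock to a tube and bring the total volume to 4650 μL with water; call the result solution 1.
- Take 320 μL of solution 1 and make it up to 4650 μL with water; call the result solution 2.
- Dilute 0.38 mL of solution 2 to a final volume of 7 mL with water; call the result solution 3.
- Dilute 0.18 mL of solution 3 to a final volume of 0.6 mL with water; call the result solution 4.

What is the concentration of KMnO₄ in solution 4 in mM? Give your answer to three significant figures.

0.0101 mM

Step 1: 420 μL brought to 4650 μL → factor 4650/420 = 11.071
Step 2: 320 μL brought to 4650 μL → factor 4650/320 = 14.531
Step 3: 0.38 mL brought to 7 mL → factor 7/0.38 = 18.421
Step 4: 0.18 mL brought to 0.6 mL → factor 0.6/0.18 = 3.3333
Overall dilution factor = 11.071 × 14.531 × 18.421 × 3.3333 = 9878.7
Final = 0.100 M / 9878.7 = 1.012 × 10^-5 M = 0.0101 mM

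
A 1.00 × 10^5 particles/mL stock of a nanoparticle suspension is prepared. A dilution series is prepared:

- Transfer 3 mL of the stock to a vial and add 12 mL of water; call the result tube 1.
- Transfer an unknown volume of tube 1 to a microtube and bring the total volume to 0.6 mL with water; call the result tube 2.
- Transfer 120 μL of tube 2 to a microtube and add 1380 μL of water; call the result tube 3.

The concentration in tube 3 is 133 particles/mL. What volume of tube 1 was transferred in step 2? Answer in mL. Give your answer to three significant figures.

Step 1: 3 mL + 12 mL = 15 mL total → factor 15/3 = 5
Step 2: v brought to 0.6 mL → factor = 0.6 mL/v
Step 3: 120 μL + 1380 μL = 1500 μL total → factor 1500/120 = 12.5
Product of known-step factors = 62.5
Overall factor = 1.00 × 10^5 particles/mL / (133 particles/mL) = 751.88
Step-2 factor = 751.88 / 62.5 = 12.03
v = 0.6 mL / 12.03 = 0.0499 mL

0.0499 mL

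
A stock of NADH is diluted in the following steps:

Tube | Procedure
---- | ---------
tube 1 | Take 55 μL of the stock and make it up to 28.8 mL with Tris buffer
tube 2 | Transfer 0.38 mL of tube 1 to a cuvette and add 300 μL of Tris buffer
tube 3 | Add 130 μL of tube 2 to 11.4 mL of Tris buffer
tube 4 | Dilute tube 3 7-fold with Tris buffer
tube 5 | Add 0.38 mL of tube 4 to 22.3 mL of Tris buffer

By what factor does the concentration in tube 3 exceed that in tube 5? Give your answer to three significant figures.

418

Step 1: 55 μL brought to 28.8 mL → factor 28800/55 = 523.64
Step 2: 0.38 mL + 300 μL = 0.68 mL total → factor 0.68/0.38 = 1.7895
Step 3: 130 μL + 11.4 mL = 11530 μL total → factor 11530/130 = 88.692
Step 4: 7-fold → factor 7
Step 5: 0.38 mL + 22.3 mL = 22.68 mL total → factor 22.68/0.38 = 59.684
Dilution factor to tube 3 = 83108; to tube 5 = 3.4722 × 10^7
[tube 3]/[tube 5] = (factor to tube 5)/(factor to tube 3) = 3.4722 × 10^7/83108 = 418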